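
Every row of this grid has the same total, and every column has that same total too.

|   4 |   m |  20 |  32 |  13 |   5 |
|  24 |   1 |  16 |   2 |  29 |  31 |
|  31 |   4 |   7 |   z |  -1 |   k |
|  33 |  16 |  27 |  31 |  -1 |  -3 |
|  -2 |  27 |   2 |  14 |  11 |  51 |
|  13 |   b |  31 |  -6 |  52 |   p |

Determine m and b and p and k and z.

Rows 2 and 4 both sum to 103, so that's the common total.
Row 1 has 4 + 20 + 32 + 13 + 5 = 74; the blank must be 103 − 74 = 29.
Column 2 has 29 + 1 + 4 + 16 + 27 = 77; the blank must be 103 − 77 = 26.
Row 6 has 13 + 26 + 31 − 6 + 52 = 116; the blank must be 103 − 116 = -13.
Column 4 has 32 + 2 + 31 + 14 − 6 = 73; the blank must be 103 − 73 = 30.
Row 3 has 31 + 4 + 7 + 30 − 1 = 71; the blank must be 103 − 71 = 32.

m = 29, b = 26, p = -13, k = 32, z = 30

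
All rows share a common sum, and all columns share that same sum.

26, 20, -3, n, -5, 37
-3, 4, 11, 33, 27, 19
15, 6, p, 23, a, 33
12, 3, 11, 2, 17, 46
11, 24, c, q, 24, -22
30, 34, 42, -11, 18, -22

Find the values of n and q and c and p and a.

n = 16, q = 28, c = 26, p = 4, a = 10

Rows 2 and 4 both sum to 91, so that's the common total.
The known cells in column 5 total 81, leaving 91 − 81 = 10 for the blank.
The known cells in row 1 total 75, leaving 91 − 75 = 16 for the blank.
The known cells in column 4 total 63, leaving 91 − 63 = 28 for the blank.
The known cells in row 5 total 65, leaving 91 − 65 = 26 for the blank.
The known cells in row 3 total 87, leaving 91 − 87 = 4 for the blank.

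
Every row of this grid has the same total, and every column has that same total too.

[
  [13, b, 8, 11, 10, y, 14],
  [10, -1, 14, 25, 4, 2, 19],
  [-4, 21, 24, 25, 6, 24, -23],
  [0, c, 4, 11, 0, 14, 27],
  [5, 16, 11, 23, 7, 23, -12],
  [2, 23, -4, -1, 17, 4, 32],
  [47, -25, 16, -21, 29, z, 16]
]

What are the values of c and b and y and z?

c = 17, b = 22, y = -5, z = 11

Rows 2 and 3 both sum to 73, so that's the common total.
Row 4 has 0 + 4 + 11 + 0 + 14 + 27 = 56; the blank must be 73 − 56 = 17.
Row 7 has 47 − 25 + 16 − 21 + 29 + 16 = 62; the blank must be 73 − 62 = 11.
Column 6 has 2 + 24 + 14 + 23 + 4 + 11 = 78; the blank must be 73 − 78 = -5.
Row 1 has 13 + 8 + 11 + 10 − 5 + 14 = 51; the blank must be 73 − 51 = 22.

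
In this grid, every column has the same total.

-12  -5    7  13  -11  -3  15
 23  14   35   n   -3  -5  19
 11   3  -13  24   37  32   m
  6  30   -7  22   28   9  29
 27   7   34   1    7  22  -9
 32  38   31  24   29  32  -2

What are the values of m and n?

Column 2 sums to 87 and so does column 6; that's the common total.
In column 7 the known cells total 52, leaving 87 − 52 = 35.
In column 4 the known cells total 84, leaving 87 − 84 = 3.

m = 35, n = 3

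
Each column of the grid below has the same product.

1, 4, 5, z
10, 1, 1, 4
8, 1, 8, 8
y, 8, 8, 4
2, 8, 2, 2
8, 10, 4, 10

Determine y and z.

y = 2, z = 1

Columns 2 and 3 each multiply to 2560, so every column has product 2560.
Column 1: 1×10×8×2×8 = 1280, so the missing entry is 2560 ÷ 1280 = 2.
Column 4: 4×8×4×2×10 = 2560, so the missing entry is 2560 ÷ 2560 = 1.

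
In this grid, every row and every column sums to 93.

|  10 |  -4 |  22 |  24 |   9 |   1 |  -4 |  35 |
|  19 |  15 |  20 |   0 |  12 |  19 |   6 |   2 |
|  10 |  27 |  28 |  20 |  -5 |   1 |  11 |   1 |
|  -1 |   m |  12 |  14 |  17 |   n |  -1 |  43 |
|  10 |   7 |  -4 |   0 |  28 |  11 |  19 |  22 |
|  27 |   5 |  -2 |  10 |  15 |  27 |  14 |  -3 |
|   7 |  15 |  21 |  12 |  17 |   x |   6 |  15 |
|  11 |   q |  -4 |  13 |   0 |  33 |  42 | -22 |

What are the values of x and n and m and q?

x = 0, n = 1, m = 8, q = 20

Row 8: 11 − 4 + 13 + 0 + 33 + 42 − 22 = 73, so its missing entry is 93 − 73 = 20.
Column 2: -4 + 15 + 27 + 7 + 5 + 15 + 20 = 85, so its missing entry is 93 − 85 = 8.
Row 4: -1 + 8 + 12 + 14 + 17 − 1 + 43 = 92, so its missing entry is 93 − 92 = 1.
Row 7: 7 + 15 + 21 + 12 + 17 + 6 + 15 = 93, so its missing entry is 93 − 93 = 0.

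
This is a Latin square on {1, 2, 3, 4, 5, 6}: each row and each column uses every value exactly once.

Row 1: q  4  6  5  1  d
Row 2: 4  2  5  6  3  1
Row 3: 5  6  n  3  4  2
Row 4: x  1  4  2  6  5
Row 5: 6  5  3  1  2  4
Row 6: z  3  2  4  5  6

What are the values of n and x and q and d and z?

n = 1, x = 3, q = 2, d = 3, z = 1

For row 4, column 1: row 4 already has {1, 2, 4, 5, 6}; that leaves 3.
Cell (6,1): row 6 already has {2, 3, 4, 5, 6} → 1.
Cell (1,1): column 1 already has {1, 3, 4, 5, 6} → 2.
For row 1, column 6: row 1 already has {1, 2, 4, 5, 6}; that leaves 3.
For row 3, column 3: row 3 already has {2, 3, 4, 5, 6}; that leaves 1.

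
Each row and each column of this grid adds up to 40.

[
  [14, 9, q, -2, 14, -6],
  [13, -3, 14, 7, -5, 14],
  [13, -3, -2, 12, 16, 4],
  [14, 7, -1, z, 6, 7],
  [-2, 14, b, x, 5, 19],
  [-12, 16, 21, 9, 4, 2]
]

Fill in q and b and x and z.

q = 11, b = -3, x = 7, z = 7

Row 1: 14 + 9 − 2 + 14 − 6 = 29, so its missing entry is 40 − 29 = 11.
Row 4: 14 + 7 − 1 + 6 + 7 = 33, so its missing entry is 40 − 33 = 7.
Column 3: 11 + 14 − 2 − 1 + 21 = 43, so its missing entry is 40 − 43 = -3.
Row 5: -2 + 14 − 3 + 5 + 19 = 33, so its missing entry is 40 − 33 = 7.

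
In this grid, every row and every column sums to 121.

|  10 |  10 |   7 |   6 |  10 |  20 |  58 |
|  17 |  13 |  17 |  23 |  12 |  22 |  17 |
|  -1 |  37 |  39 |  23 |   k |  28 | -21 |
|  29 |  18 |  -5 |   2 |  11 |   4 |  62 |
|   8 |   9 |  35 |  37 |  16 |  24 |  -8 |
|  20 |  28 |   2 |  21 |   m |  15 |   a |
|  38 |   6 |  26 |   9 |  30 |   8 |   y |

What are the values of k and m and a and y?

k = 16, m = 26, a = 9, y = 4

Row 7 has 38 + 6 + 26 + 9 + 30 + 8 = 117; the blank must be 121 − 117 = 4.
Row 3 has -1 + 37 + 39 + 23 + 28 − 21 = 105; the blank must be 121 − 105 = 16.
Column 5 has 10 + 12 + 16 + 11 + 16 + 30 = 95; the blank must be 121 − 95 = 26.
Row 6 has 20 + 28 + 2 + 21 + 26 + 15 = 112; the blank must be 121 − 112 = 9.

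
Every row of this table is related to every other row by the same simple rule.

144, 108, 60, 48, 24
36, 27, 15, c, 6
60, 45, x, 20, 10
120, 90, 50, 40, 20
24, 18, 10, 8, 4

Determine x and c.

x = 25, c = 12

Each row is a constant multiple of every other row — this is a multiplication table with the headers hidden.
Row 3 is 45/108 = 5/12 times row 1, so its entry in column 3 is 60 × 5/12 = 25.
Row 2 is 27/108 = 1/4 times row 1, so its entry in column 4 is 48 × 1/4 = 12.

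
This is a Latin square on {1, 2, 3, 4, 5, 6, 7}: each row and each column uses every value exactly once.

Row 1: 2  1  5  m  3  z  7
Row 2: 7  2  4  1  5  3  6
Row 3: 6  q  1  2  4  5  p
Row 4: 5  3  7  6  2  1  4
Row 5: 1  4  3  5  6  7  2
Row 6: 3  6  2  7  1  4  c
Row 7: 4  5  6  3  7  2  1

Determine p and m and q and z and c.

At (row 3, col 2): column 2 already has {1, 2, 3, 4, 5, 6}, so the value is 7.
Cell (1,4): column 4 already has {1, 2, 3, 5, 6, 7} → 4.
Cell (3,7): row 3 already has {1, 2, 4, 5, 6, 7} → 3.
For row 6, column 7: row 6 already has {1, 2, 3, 4, 6, 7}; that leaves 5.
Cell (1,6): row 1 already has {1, 2, 3, 4, 5, 7} → 6.

p = 3, m = 4, q = 7, z = 6, c = 5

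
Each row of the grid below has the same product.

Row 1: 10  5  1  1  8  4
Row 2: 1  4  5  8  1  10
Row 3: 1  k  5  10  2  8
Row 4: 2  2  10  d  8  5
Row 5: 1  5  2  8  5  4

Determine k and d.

k = 2, d = 1

Rows 1 and 5 each multiply to 1600, so every row has product 1600.
Row 3: 1×5×10×2×8 = 800, so the missing entry is 1600 ÷ 800 = 2.
Row 4: 2×2×10×8×5 = 1600, so the missing entry is 1600 ÷ 1600 = 1.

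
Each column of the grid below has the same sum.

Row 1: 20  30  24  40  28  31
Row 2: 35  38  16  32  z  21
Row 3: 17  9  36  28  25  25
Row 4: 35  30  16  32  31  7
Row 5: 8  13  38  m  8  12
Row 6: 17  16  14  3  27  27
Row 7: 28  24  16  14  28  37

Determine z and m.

z = 13, m = 11

Column 2 sums to 160 and so does column 3; that's the common total.
In column 5 the known cells total 147, leaving 160 − 147 = 13.
In column 4 the known cells total 149, leaving 160 − 149 = 11.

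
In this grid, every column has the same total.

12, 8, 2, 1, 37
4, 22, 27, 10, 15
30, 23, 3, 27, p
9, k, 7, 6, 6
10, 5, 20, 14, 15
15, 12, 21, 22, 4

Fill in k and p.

k = 10, p = 3

The complete columns each total 80.
Column 2 is missing 80 − 70 = 10 (since 8 + 22 + 23 + 5 + 12 = 70).
Column 5 is missing 80 − 77 = 3 (since 37 + 15 + 6 + 15 + 4 = 77).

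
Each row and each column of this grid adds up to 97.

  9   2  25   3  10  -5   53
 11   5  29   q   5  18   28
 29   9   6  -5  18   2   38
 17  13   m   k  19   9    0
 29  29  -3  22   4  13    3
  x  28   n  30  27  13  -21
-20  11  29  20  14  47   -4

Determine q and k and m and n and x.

Column 1 has 9 + 11 + 29 + 17 + 29 − 20 = 75; the blank must be 97 − 75 = 22.
Row 2 has 11 + 5 + 29 + 5 + 18 + 28 = 96; the blank must be 97 − 96 = 1.
Column 4 has 3 + 1 − 5 + 22 + 30 + 20 = 71; the blank must be 97 − 71 = 26.
Row 4 has 17 + 13 + 26 + 19 + 9 + 0 = 84; the blank must be 97 − 84 = 13.
Row 6 has 22 + 28 + 30 + 27 + 13 − 21 = 99; the blank must be 97 − 99 = -2.

q = 1, k = 26, m = 13, n = -2, x = 22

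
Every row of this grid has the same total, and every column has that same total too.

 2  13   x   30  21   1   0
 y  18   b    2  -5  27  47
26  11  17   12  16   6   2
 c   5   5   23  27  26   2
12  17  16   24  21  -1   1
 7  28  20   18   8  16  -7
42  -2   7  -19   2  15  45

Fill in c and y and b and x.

c = 2, y = -1, b = 2, x = 23

Rows 3 and 5 both sum to 90, so that's the common total.
Row 1: 2 + 13 + 30 + 21 + 1 + 0 = 67, so its missing entry is 90 − 67 = 23.
Column 3: 23 + 17 + 5 + 16 + 20 + 7 = 88, so its missing entry is 90 − 88 = 2.
Row 2: 18 + 2 + 2 − 5 + 27 + 47 = 91, so its missing entry is 90 − 91 = -1.
Row 4: 5 + 5 + 23 + 27 + 26 + 2 = 88, so its missing entry is 90 − 88 = 2.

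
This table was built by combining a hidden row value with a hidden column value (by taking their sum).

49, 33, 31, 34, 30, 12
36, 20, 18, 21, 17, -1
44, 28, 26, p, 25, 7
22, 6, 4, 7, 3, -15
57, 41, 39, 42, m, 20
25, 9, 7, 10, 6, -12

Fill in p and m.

The difference between any two rows is the same in every column — this is an addition table with the headers hidden.
Row 3 minus row 1 is 44 − 49 = -5, so its entry in column 4 is 34 + (-5) = 29.
Row 5 minus row 1 is 57 − 49 = 8, so its entry in column 5 is 30 + 8 = 38.

p = 29, m = 38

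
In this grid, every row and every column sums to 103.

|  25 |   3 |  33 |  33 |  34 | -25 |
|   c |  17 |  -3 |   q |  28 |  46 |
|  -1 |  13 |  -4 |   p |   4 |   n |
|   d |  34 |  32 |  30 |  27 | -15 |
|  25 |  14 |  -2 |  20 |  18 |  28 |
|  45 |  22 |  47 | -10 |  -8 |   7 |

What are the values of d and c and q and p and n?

Row 4 has 34 + 32 + 30 + 27 − 15 = 108; the blank must be 103 − 108 = -5.
Column 1 has 25 − 1 − 5 + 25 + 45 = 89; the blank must be 103 − 89 = 14.
Column 6 has -25 + 46 − 15 + 28 + 7 = 41; the blank must be 103 − 41 = 62.
Row 3 has -1 + 13 − 4 + 4 + 62 = 74; the blank must be 103 − 74 = 29.
Row 2 has 14 + 17 − 3 + 28 + 46 = 102; the blank must be 103 − 102 = 1.

d = -5, c = 14, q = 1, p = 29, n = 62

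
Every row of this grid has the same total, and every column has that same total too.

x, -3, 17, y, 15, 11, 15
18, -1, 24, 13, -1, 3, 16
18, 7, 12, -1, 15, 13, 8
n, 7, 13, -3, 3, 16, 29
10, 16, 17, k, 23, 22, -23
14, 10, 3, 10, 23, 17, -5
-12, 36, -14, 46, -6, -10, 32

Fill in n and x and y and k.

n = 7, x = 17, y = 0, k = 7

Rows 2 and 3 both sum to 72, so that's the common total.
The known cells in row 5 total 65, leaving 72 − 65 = 7 for the blank.
The known cells in column 4 total 72, leaving 72 − 72 = 0 for the blank.
The known cells in row 1 total 55, leaving 72 − 55 = 17 for the blank.
The known cells in row 4 total 65, leaving 72 − 65 = 7 for the blank.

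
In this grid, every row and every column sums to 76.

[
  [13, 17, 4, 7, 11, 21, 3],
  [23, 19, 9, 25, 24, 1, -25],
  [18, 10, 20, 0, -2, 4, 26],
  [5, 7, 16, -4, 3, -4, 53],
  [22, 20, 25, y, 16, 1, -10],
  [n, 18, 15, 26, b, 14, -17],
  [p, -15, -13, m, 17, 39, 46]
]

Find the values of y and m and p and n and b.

Row 5: 22 + 20 + 25 + 16 + 1 − 10 = 74, so its missing entry is 76 − 74 = 2.
Column 5: 11 + 24 − 2 + 3 + 16 + 17 = 69, so its missing entry is 76 − 69 = 7.
Row 6: 18 + 15 + 26 + 7 + 14 − 17 = 63, so its missing entry is 76 − 63 = 13.
Column 1: 13 + 23 + 18 + 5 + 22 + 13 = 94, so its missing entry is 76 − 94 = -18.
Row 7: -18 − 15 − 13 + 17 + 39 + 46 = 56, so its missing entry is 76 − 56 = 20.

y = 2, m = 20, p = -18, n = 13, b = 7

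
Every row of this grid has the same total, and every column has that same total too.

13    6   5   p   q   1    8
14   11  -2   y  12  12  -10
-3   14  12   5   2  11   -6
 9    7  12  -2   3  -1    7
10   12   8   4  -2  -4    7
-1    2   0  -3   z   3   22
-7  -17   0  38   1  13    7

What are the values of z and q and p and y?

z = 12, q = 7, p = -5, y = -2

Rows 3 and 4 both sum to 35, so that's the common total.
Row 2 has 14 + 11 − 2 + 12 + 12 − 10 = 37; the blank must be 35 − 37 = -2.
Row 6 has -1 + 2 + 0 − 3 + 3 + 22 = 23; the blank must be 35 − 23 = 12.
Column 4 has -2 + 5 − 2 + 4 − 3 + 38 = 40; the blank must be 35 − 40 = -5.
Row 1 has 13 + 6 + 5 − 5 + 1 + 8 = 28; the blank must be 35 − 28 = 7.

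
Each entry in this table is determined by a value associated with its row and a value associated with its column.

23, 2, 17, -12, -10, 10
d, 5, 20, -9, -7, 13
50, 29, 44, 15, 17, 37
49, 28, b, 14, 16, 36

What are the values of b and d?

The difference between any two rows is the same in every column — this is an addition table with the headers hidden.
Row 4 minus row 1 is 28 − 2 = 26, so its entry in column 3 is 17 + 26 = 43.
Row 2 minus row 1 is 5 − 2 = 3, so its entry in column 1 is 23 + 3 = 26.

b = 43, d = 26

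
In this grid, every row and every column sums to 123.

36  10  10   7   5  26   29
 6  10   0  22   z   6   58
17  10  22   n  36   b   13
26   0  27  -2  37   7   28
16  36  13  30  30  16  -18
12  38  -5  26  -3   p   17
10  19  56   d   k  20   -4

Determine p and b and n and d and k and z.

The known cells in row 6 total 85, leaving 123 − 85 = 38 for the blank.
The known cells in row 2 total 102, leaving 123 − 102 = 21 for the blank.
The known cells in column 5 total 126, leaving 123 − 126 = -3 for the blank.
The known cells in row 7 total 98, leaving 123 − 98 = 25 for the blank.
The known cells in column 4 total 108, leaving 123 − 108 = 15 for the blank.
The known cells in row 3 total 113, leaving 123 − 113 = 10 for the blank.

p = 38, b = 10, n = 15, d = 25, k = -3, z = 21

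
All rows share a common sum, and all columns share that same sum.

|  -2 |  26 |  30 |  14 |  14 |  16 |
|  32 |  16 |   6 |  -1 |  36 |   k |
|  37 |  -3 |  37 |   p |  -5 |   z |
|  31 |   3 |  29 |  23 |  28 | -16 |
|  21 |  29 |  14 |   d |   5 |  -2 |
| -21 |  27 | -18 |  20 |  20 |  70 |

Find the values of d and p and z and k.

Rows 1 and 4 both sum to 98, so that's the common total.
Row 2: 32 + 16 + 6 − 1 + 36 = 89, so its missing entry is 98 − 89 = 9.
Column 6: 16 + 9 − 16 − 2 + 70 = 77, so its missing entry is 98 − 77 = 21.
Row 3: 37 − 3 + 37 − 5 + 21 = 87, so its missing entry is 98 − 87 = 11.
Row 5: 21 + 29 + 14 + 5 − 2 = 67, so its missing entry is 98 − 67 = 31.

d = 31, p = 11, z = 21, k = 9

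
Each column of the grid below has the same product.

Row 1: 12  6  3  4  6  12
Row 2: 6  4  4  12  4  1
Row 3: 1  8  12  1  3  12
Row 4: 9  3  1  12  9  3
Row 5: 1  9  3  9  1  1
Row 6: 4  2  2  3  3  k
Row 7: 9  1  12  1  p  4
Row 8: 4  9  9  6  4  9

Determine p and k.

p = 12, k = 6

Columns 1 and 2 each multiply to 93312, so every column has product 93312.
Column 5: 6×4×3×9×1×3×4 = 7776, so the missing entry is 93312 ÷ 7776 = 12.
Column 6: 12×1×12×3×1×4×9 = 15552, so the missing entry is 93312 ÷ 15552 = 6.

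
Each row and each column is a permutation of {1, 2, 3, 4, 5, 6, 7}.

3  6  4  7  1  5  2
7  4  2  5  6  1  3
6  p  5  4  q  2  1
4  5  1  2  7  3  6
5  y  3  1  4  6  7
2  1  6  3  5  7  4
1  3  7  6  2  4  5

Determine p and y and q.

Cell (3,5): column 5 already has {1, 2, 4, 5, 6, 7} → 3.
Cell (5,2): row 5 already has {1, 3, 4, 5, 6, 7} → 2.
At (row 3, col 2): row 3 already has {1, 2, 3, 4, 5, 6}, so the value is 7.

p = 7, y = 2, q = 3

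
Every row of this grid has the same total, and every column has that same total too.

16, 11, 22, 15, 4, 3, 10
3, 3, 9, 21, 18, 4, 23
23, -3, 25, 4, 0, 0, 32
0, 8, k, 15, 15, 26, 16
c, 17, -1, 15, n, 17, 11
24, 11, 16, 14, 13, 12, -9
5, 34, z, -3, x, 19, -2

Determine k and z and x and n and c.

Rows 1 and 2 both sum to 81, so that's the common total.
The known cells in column 1 total 71, leaving 81 − 71 = 10 for the blank.
The known cells in row 5 total 69, leaving 81 − 69 = 12 for the blank.
The known cells in column 5 total 62, leaving 81 − 62 = 19 for the blank.
The known cells in row 7 total 72, leaving 81 − 72 = 9 for the blank.
The known cells in row 4 total 80, leaving 81 − 80 = 1 for the blank.

k = 1, z = 9, x = 19, n = 12, c = 10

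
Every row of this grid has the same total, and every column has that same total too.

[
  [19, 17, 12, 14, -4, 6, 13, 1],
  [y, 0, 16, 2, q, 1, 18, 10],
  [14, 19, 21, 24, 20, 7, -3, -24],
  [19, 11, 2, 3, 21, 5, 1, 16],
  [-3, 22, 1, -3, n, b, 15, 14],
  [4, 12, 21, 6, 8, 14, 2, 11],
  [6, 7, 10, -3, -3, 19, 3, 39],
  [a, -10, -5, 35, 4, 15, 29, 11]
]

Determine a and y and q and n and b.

a = -1, y = 20, q = 11, n = 21, b = 11

Rows 1 and 3 both sum to 78, so that's the common total.
Row 8 has -10 − 5 + 35 + 4 + 15 + 29 + 11 = 79; the blank must be 78 − 79 = -1.
Column 6 has 6 + 1 + 7 + 5 + 14 + 19 + 15 = 67; the blank must be 78 − 67 = 11.
Row 5 has -3 + 22 + 1 − 3 + 11 + 15 + 14 = 57; the blank must be 78 − 57 = 21.
Column 5 has -4 + 20 + 21 + 21 + 8 − 3 + 4 = 67; the blank must be 78 − 67 = 11.
Row 2 has 0 + 16 + 2 + 11 + 1 + 18 + 10 = 58; the blank must be 78 − 58 = 20.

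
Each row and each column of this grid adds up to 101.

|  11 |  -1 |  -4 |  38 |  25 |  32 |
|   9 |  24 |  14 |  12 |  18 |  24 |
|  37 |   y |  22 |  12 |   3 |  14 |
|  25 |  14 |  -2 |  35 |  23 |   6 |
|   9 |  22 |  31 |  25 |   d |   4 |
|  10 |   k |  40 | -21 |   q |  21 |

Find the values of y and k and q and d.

The known cells in row 5 total 91, leaving 101 − 91 = 10 for the blank.
The known cells in column 5 total 79, leaving 101 − 79 = 22 for the blank.
The known cells in row 6 total 72, leaving 101 − 72 = 29 for the blank.
The known cells in row 3 total 88, leaving 101 − 88 = 13 for the blank.

y = 13, k = 29, q = 22, d = 10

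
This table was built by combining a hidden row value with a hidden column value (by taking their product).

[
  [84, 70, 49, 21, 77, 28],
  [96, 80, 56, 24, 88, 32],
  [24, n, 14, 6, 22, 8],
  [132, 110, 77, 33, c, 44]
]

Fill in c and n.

c = 121, n = 20

Each row is a constant multiple of every other row — this is a multiplication table with the headers hidden.
Row 4 is 132/84 = 11/7 times row 1, so its entry in column 5 is 77 × 11/7 = 121.
Row 3 is 24/84 = 2/7 times row 1, so its entry in column 2 is 70 × 2/7 = 20.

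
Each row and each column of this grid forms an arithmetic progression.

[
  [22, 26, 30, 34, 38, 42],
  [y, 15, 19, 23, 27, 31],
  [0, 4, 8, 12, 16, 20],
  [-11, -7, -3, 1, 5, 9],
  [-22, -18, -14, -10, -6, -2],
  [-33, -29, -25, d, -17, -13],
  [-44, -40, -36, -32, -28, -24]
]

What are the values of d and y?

d = -21, y = 11

Along each row the entries change by 4 per step; down each column they change by -11.
Row 6: from -33 at column 1, stepping by 4 to column 4 gives -21.
Row 2: from 15 at column 2, stepping by 4 to column 1 gives 11.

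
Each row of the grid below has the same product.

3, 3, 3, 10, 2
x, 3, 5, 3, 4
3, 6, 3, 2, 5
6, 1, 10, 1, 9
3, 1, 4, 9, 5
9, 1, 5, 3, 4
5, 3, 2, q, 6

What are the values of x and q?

Rows 3 and 4 each multiply to 540, so every row has product 540.
Row 2: 3×5×3×4 = 180, so the missing entry is 540 ÷ 180 = 3.
Row 7: 5×3×2×6 = 180, so the missing entry is 540 ÷ 180 = 3.

x = 3, q = 3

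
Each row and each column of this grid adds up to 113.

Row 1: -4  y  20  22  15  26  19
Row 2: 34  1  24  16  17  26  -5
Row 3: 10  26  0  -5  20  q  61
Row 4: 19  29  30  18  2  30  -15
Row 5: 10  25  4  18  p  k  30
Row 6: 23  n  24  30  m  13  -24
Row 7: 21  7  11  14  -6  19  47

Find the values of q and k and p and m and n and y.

Row 1 has -4 + 20 + 22 + 15 + 26 + 19 = 98; the blank must be 113 − 98 = 15.
Column 2 has 15 + 1 + 26 + 29 + 25 + 7 = 103; the blank must be 113 − 103 = 10.
Row 6 has 23 + 10 + 24 + 30 + 13 − 24 = 76; the blank must be 113 − 76 = 37.
Column 5 has 15 + 17 + 20 + 2 + 37 − 6 = 85; the blank must be 113 − 85 = 28.
Row 5 has 10 + 25 + 4 + 18 + 28 + 30 = 115; the blank must be 113 − 115 = -2.
Row 3 has 10 + 26 + 0 − 5 + 20 + 61 = 112; the blank must be 113 − 112 = 1.

q = 1, k = -2, p = 28, m = 37, n = 10, y = 15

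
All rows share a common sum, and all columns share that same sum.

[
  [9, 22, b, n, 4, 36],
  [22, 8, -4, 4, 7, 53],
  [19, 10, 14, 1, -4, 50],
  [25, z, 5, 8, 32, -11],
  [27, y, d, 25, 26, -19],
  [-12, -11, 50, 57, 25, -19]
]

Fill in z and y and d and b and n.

z = 31, y = 30, d = 1, b = 24, n = -5

Rows 2 and 3 both sum to 90, so that's the common total.
Row 4: 25 + 5 + 8 + 32 − 11 = 59, so its missing entry is 90 − 59 = 31.
Column 4: 4 + 1 + 8 + 25 + 57 = 95, so its missing entry is 90 − 95 = -5.
Row 1: 9 + 22 − 5 + 4 + 36 = 66, so its missing entry is 90 − 66 = 24.
Column 3: 24 − 4 + 14 + 5 + 50 = 89, so its missing entry is 90 − 89 = 1.
Row 5: 27 + 1 + 25 + 26 − 19 = 60, so its missing entry is 90 − 60 = 30.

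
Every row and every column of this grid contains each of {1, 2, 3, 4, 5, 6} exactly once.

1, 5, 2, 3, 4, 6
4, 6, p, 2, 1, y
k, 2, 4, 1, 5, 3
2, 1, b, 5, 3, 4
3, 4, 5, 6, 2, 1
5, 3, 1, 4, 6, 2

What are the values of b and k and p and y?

For row 4, column 3: row 4 already has {1, 2, 3, 4, 5}; that leaves 6.
At (row 2, col 3): column 3 already has {1, 2, 4, 5, 6}, so the value is 3.
Cell (3,1): row 3 already has {1, 2, 3, 4, 5} → 6.
At (row 2, col 6): row 2 already has {1, 2, 3, 4, 6}, so the value is 5.

b = 6, k = 6, p = 3, y = 5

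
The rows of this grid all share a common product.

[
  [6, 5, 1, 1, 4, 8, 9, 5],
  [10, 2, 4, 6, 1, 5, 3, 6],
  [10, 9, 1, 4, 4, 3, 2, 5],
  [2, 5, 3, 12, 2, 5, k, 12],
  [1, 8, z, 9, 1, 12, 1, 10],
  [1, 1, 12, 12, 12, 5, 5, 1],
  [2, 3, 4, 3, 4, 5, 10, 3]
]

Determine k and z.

Rows 3 and 7 each multiply to 43200, so every row has product 43200.
Row 4: 2×5×3×12×2×5×12 = 43200, so the missing entry is 43200 ÷ 43200 = 1.
Row 5: 1×8×9×1×12×1×10 = 8640, so the missing entry is 43200 ÷ 8640 = 5.

k = 1, z = 5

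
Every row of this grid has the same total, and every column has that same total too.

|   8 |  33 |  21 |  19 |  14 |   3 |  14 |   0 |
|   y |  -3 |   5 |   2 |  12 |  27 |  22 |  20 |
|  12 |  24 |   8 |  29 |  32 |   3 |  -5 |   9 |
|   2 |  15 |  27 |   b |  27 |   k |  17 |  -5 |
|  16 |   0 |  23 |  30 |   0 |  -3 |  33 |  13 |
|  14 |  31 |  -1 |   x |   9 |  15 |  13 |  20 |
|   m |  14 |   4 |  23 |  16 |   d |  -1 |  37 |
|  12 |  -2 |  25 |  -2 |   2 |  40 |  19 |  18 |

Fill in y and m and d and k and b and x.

Rows 1 and 3 both sum to 112, so that's the common total.
Row 6 has 14 + 31 − 1 + 9 + 15 + 13 + 20 = 101; the blank must be 112 − 101 = 11.
Column 4 has 19 + 2 + 29 + 30 + 11 + 23 − 2 = 112; the blank must be 112 − 112 = 0.
Row 2 has -3 + 5 + 2 + 12 + 27 + 22 + 20 = 85; the blank must be 112 − 85 = 27.
Column 1 has 8 + 27 + 12 + 2 + 16 + 14 + 12 = 91; the blank must be 112 − 91 = 21.
Row 7 has 21 + 14 + 4 + 23 + 16 − 1 + 37 = 114; the blank must be 112 − 114 = -2.
Row 4 has 2 + 15 + 27 + 0 + 27 + 17 − 5 = 83; the blank must be 112 − 83 = 29.

y = 27, m = 21, d = -2, k = 29, b = 0, x = 11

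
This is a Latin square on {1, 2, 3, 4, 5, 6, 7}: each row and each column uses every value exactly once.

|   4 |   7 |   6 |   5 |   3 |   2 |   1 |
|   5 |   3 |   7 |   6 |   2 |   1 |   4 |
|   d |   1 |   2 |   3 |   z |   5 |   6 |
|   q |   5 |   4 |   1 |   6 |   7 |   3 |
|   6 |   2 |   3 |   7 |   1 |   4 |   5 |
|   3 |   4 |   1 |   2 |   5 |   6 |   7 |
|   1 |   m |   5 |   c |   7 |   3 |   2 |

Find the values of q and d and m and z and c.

q = 2, d = 7, m = 6, z = 4, c = 4

For row 3, column 5: column 5 already has {1, 2, 3, 5, 6, 7}; that leaves 4.
For row 7, column 2: column 2 already has {1, 2, 3, 4, 5, 7}; that leaves 6.
Cell (3,1): row 3 already has {1, 2, 3, 4, 5, 6} → 7.
For row 4, column 1: row 4 already has {1, 3, 4, 5, 6, 7}; that leaves 2.
Cell (7,4): row 7 already has {1, 2, 3, 5, 6, 7} → 4.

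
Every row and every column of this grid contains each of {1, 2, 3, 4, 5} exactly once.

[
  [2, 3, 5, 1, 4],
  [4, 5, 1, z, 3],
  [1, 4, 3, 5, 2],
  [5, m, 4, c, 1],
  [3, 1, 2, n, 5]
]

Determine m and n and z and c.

m = 2, n = 4, z = 2, c = 3

For row 4, column 2: column 2 already has {1, 3, 4, 5}; that leaves 2.
At (row 4, col 4): row 4 already has {1, 2, 4, 5}, so the value is 3.
For row 2, column 4: row 2 already has {1, 3, 4, 5}; that leaves 2.
For row 5, column 4: row 5 already has {1, 2, 3, 5}; that leaves 4.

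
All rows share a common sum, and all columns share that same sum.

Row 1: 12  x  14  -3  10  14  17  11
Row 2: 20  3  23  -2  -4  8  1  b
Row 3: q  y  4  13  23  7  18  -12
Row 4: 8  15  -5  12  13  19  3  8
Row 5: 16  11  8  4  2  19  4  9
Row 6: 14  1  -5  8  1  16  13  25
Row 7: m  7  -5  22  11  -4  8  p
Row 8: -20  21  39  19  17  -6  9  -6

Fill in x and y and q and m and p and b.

Rows 4 and 5 both sum to 73, so that's the common total.
The known cells in row 1 total 75, leaving 73 − 75 = -2 for the blank.
The known cells in column 2 total 56, leaving 73 − 56 = 17 for the blank.
The known cells in row 3 total 70, leaving 73 − 70 = 3 for the blank.
The known cells in row 2 total 49, leaving 73 − 49 = 24 for the blank.
The known cells in column 8 total 59, leaving 73 − 59 = 14 for the blank.
The known cells in row 7 total 53, leaving 73 − 53 = 20 for the blank.

x = -2, y = 17, q = 3, m = 20, p = 14, b = 24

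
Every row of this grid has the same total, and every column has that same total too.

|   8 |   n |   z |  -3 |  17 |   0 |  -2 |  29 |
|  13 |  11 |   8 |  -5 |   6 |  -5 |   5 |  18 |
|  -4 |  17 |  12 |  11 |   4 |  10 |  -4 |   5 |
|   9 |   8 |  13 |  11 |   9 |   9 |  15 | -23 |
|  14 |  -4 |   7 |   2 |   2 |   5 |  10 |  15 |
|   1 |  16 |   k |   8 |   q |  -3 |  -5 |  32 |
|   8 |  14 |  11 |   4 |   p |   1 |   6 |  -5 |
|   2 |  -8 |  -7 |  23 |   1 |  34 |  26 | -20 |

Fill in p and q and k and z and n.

Rows 2 and 3 both sum to 51, so that's the common total.
The known cells in column 2 total 54, leaving 51 − 54 = -3 for the blank.
The known cells in row 7 total 39, leaving 51 − 39 = 12 for the blank.
The known cells in column 5 total 51, leaving 51 − 51 = 0 for the blank.
The known cells in row 1 total 46, leaving 51 − 46 = 5 for the blank.
The known cells in row 6 total 49, leaving 51 − 49 = 2 for the blank.

p = 12, q = 0, k = 2, z = 5, n = -3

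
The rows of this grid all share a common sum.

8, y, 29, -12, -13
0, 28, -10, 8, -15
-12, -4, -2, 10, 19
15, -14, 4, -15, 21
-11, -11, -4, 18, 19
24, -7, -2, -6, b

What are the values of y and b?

y = -1, b = 2

Row 4 sums to 11 and so does row 5; that's the common total.
In row 1 the known cells total 12, leaving 11 − 12 = -1.
In row 6 the known cells total 9, leaving 11 − 9 = 2.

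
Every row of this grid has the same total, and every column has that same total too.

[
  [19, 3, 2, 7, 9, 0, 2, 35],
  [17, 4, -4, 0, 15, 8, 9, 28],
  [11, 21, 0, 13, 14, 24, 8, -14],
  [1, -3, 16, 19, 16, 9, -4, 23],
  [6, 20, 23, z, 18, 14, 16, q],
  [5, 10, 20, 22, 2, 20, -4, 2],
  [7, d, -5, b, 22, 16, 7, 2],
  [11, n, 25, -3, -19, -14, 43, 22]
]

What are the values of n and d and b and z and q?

n = 12, d = 10, b = 18, z = 1, q = -21

Rows 1 and 2 both sum to 77, so that's the common total.
Row 8: 11 + 25 − 3 − 19 − 14 + 43 + 22 = 65, so its missing entry is 77 − 65 = 12.
Column 2: 3 + 4 + 21 − 3 + 20 + 10 + 12 = 67, so its missing entry is 77 − 67 = 10.
Row 7: 7 + 10 − 5 + 22 + 16 + 7 + 2 = 59, so its missing entry is 77 − 59 = 18.
Column 4: 7 + 0 + 13 + 19 + 22 + 18 − 3 = 76, so its missing entry is 77 − 76 = 1.
Row 5: 6 + 20 + 23 + 1 + 18 + 14 + 16 = 98, so its missing entry is 77 − 98 = -21.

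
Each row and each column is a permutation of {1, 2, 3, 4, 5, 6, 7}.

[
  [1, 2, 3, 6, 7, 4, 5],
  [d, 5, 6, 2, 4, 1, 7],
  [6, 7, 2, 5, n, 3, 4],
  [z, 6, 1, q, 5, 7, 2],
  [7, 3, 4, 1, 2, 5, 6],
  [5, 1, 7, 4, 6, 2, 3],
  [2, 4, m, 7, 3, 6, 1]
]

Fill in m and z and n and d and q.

m = 5, z = 4, n = 1, d = 3, q = 3

For row 7, column 3: row 7 already has {1, 2, 3, 4, 6, 7}; that leaves 5.
At (row 3, col 5): row 3 already has {2, 3, 4, 5, 6, 7}, so the value is 1.
Cell (4,4): column 4 already has {1, 2, 4, 5, 6, 7} → 3.
For row 4, column 1: row 4 already has {1, 2, 3, 5, 6, 7}; that leaves 4.
For row 2, column 1: row 2 already has {1, 2, 4, 5, 6, 7}; that leaves 3.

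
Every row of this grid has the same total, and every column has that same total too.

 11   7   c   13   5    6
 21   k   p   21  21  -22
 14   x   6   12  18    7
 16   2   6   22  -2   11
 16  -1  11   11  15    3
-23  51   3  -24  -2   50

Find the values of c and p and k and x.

c = 13, p = 16, k = -2, x = -2

Rows 4 and 5 both sum to 55, so that's the common total.
Row 1 has 11 + 7 + 13 + 5 + 6 = 42; the blank must be 55 − 42 = 13.
Column 3 has 13 + 6 + 6 + 11 + 3 = 39; the blank must be 55 − 39 = 16.
Row 2 has 21 + 16 + 21 + 21 − 22 = 57; the blank must be 55 − 57 = -2.
Row 3 has 14 + 6 + 12 + 18 + 7 = 57; the blank must be 55 − 57 = -2.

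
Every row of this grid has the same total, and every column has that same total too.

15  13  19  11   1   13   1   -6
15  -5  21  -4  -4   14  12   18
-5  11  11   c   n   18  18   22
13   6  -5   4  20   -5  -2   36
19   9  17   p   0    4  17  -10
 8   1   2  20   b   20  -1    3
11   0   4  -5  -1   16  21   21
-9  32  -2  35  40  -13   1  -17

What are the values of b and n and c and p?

b = 14, n = -3, c = -5, p = 11

Rows 1 and 2 both sum to 67, so that's the common total.
The known cells in row 6 total 53, leaving 67 − 53 = 14 for the blank.
The known cells in column 5 total 70, leaving 67 − 70 = -3 for the blank.
The known cells in row 3 total 72, leaving 67 − 72 = -5 for the blank.
The known cells in row 5 total 56, leaving 67 − 56 = 11 for the blank.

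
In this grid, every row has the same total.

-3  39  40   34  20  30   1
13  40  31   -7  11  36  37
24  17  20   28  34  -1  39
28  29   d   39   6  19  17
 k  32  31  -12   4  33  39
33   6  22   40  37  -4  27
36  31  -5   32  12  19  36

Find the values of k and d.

Row 2 sums to 161 and so does row 7; that's the common total.
In row 5 the known cells total 127, leaving 161 − 127 = 34.
In row 4 the known cells total 138, leaving 161 − 138 = 23.

k = 34, d = 23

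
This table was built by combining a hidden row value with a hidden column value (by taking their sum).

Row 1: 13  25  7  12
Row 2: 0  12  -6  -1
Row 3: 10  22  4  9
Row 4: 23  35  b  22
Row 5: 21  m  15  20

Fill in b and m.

The difference between any two rows is the same in every column — this is an addition table with the headers hidden.
Row 4 minus row 1 is 22 − 12 = 10, so its entry in column 3 is 7 + 10 = 17.
Row 5 minus row 1 is 20 − 12 = 8, so its entry in column 2 is 25 + 8 = 33.

b = 17, m = 33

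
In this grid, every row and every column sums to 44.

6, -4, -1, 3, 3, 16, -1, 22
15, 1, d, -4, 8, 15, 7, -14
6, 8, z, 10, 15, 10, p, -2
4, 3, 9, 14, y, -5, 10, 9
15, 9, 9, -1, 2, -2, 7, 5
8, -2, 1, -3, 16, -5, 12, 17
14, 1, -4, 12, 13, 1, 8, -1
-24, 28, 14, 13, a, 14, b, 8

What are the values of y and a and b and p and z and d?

y = 0, a = -13, b = 4, p = -3, z = 0, d = 16

Row 2 has 15 + 1 − 4 + 8 + 15 + 7 − 14 = 28; the blank must be 44 − 28 = 16.
Row 4 has 4 + 3 + 9 + 14 − 5 + 10 + 9 = 44; the blank must be 44 − 44 = 0.
Column 5 has 3 + 8 + 15 + 0 + 2 + 16 + 13 = 57; the blank must be 44 − 57 = -13.
Row 8 has -24 + 28 + 14 + 13 − 13 + 14 + 8 = 40; the blank must be 44 − 40 = 4.
Column 7 has -1 + 7 + 10 + 7 + 12 + 8 + 4 = 47; the blank must be 44 − 47 = -3.
Row 3 has 6 + 8 + 10 + 15 + 10 − 3 − 2 = 44; the blank must be 44 − 44 = 0.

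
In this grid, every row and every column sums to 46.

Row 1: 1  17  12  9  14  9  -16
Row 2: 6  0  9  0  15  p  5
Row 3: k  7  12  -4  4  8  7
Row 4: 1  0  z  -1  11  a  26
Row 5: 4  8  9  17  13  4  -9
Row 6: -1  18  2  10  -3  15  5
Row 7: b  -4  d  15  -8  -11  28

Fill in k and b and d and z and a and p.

Row 2 has 6 + 0 + 9 + 0 + 15 + 5 = 35; the blank must be 46 − 35 = 11.
Row 3 has 7 + 12 − 4 + 4 + 8 + 7 = 34; the blank must be 46 − 34 = 12.
Column 1 has 1 + 6 + 12 + 1 + 4 − 1 = 23; the blank must be 46 − 23 = 23.
Row 7 has 23 − 4 + 15 − 8 − 11 + 28 = 43; the blank must be 46 − 43 = 3.
Column 3 has 12 + 9 + 12 + 9 + 2 + 3 = 47; the blank must be 46 − 47 = -1.
Row 4 has 1 + 0 − 1 − 1 + 11 + 26 = 36; the blank must be 46 − 36 = 10.

k = 12, b = 23, d = 3, z = -1, a = 10, p = 11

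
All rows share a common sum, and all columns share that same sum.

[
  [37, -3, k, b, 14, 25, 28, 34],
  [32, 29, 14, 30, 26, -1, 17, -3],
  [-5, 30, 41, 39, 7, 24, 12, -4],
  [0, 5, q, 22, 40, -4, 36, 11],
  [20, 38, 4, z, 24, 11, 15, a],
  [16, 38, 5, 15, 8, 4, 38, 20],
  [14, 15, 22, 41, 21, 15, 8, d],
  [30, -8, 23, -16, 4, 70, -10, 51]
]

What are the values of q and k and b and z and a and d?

Rows 2 and 3 both sum to 144, so that's the common total.
Row 7: 14 + 15 + 22 + 41 + 21 + 15 + 8 = 136, so its missing entry is 144 − 136 = 8.
Row 4: 0 + 5 + 22 + 40 − 4 + 36 + 11 = 110, so its missing entry is 144 − 110 = 34.
Column 3: 14 + 41 + 34 + 4 + 5 + 22 + 23 = 143, so its missing entry is 144 − 143 = 1.
Row 1: 37 − 3 + 1 + 14 + 25 + 28 + 34 = 136, so its missing entry is 144 − 136 = 8.
Column 4: 8 + 30 + 39 + 22 + 15 + 41 − 16 = 139, so its missing entry is 144 − 139 = 5.
Row 5: 20 + 38 + 4 + 5 + 24 + 11 + 15 = 117, so its missing entry is 144 − 117 = 27.

q = 34, k = 1, b = 8, z = 5, a = 27, d = 8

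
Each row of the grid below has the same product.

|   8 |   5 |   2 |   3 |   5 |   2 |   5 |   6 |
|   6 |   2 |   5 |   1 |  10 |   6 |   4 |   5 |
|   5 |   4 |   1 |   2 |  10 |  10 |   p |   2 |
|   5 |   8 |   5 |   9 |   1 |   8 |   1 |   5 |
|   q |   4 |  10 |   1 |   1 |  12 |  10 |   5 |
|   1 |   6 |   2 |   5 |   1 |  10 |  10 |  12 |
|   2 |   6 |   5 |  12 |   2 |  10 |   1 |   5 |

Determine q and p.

Rows 4 and 6 each multiply to 72000, so every row has product 72000.
Row 5: 4×10×1×1×12×10×5 = 24000, so the missing entry is 72000 ÷ 24000 = 3.
Row 3: 5×4×1×2×10×10×2 = 8000, so the missing entry is 72000 ÷ 8000 = 9.

q = 3, p = 9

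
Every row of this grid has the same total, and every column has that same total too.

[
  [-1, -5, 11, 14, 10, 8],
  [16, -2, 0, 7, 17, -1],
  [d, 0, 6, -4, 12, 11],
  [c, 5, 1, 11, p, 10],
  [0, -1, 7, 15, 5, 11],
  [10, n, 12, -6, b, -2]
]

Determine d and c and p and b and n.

d = 12, c = 0, p = 10, b = -17, n = 40

Rows 1 and 2 both sum to 37, so that's the common total.
Row 3 has 0 + 6 − 4 + 12 + 11 = 25; the blank must be 37 − 25 = 12.
Column 2 has -5 − 2 + 0 + 5 − 1 = -3; the blank must be 37 − (-3) = 40.
Row 6 has 10 + 40 + 12 − 6 − 2 = 54; the blank must be 37 − 54 = -17.
Column 5 has 10 + 17 + 12 + 5 − 17 = 27; the blank must be 37 − 27 = 10.
Row 4 has 5 + 1 + 11 + 10 + 10 = 37; the blank must be 37 − 37 = 0.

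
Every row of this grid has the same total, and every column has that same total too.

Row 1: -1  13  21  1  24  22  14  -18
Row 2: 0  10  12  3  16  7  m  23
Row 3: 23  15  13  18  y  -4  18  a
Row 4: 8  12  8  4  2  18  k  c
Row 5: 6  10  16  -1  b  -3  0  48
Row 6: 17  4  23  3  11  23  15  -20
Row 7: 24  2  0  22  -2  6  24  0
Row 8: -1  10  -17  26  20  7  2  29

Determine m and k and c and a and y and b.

m = 5, k = -2, c = 26, a = -12, y = 5, b = 0

Rows 1 and 6 both sum to 76, so that's the common total.
Row 5: 6 + 10 + 16 − 1 − 3 + 0 + 48 = 76, so its missing entry is 76 − 76 = 0.
Column 5: 24 + 16 + 2 + 0 + 11 − 2 + 20 = 71, so its missing entry is 76 − 71 = 5.
Row 3: 23 + 15 + 13 + 18 + 5 − 4 + 18 = 88, so its missing entry is 76 − 88 = -12.
Column 8: -18 + 23 − 12 + 48 − 20 + 0 + 29 = 50, so its missing entry is 76 − 50 = 26.
Row 4: 8 + 12 + 8 + 4 + 2 + 18 + 26 = 78, so its missing entry is 76 − 78 = -2.
Row 2: 0 + 10 + 12 + 3 + 16 + 7 + 23 = 71, so its missing entry is 76 − 71 = 5.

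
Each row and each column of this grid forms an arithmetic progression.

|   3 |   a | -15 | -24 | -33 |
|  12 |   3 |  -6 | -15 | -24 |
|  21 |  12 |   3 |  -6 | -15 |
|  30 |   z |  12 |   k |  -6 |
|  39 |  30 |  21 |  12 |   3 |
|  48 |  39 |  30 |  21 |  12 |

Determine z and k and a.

z = 21, k = 3, a = -6

Along each row the entries change by -9 per step; down each column they change by 9.
Row 4: from 30 at column 1, stepping by -9 to column 2 gives 21.
Row 4: from 30 at column 1, stepping by -9 to column 4 gives 3.
Row 1: from 3 at column 1, stepping by -9 to column 2 gives -6.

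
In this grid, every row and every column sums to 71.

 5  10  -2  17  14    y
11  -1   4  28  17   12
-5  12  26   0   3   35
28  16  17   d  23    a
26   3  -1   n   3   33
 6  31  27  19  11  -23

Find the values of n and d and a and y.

n = 7, d = 0, a = -13, y = 27

Row 1 has 5 + 10 − 2 + 17 + 14 = 44; the blank must be 71 − 44 = 27.
Column 6 has 27 + 12 + 35 + 33 − 23 = 84; the blank must be 71 − 84 = -13.
Row 4 has 28 + 16 + 17 + 23 − 13 = 71; the blank must be 71 − 71 = 0.
Row 5 has 26 + 3 − 1 + 3 + 33 = 64; the blank must be 71 − 64 = 7.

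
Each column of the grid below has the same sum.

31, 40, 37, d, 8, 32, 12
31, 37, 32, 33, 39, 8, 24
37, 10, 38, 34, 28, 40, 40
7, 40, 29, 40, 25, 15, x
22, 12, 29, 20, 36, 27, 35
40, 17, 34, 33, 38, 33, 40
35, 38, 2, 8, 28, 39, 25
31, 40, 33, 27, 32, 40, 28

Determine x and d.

x = 30, d = 39

Column 1 sums to 234 and so does column 2; that's the common total.
In column 7 the known cells total 204, leaving 234 − 204 = 30.
In column 4 the known cells total 195, leaving 234 − 195 = 39.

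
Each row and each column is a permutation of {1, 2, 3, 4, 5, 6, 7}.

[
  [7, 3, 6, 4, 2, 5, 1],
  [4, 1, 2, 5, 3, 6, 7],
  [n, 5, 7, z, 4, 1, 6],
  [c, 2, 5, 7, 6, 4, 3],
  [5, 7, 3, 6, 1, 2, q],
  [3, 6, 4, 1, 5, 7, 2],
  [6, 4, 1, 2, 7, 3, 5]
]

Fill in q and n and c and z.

q = 4, n = 2, c = 1, z = 3

Cell (3,4): column 4 already has {1, 2, 4, 5, 6, 7} → 3.
For row 5, column 7: row 5 already has {1, 2, 3, 5, 6, 7}; that leaves 4.
Cell (3,1): row 3 already has {1, 3, 4, 5, 6, 7} → 2.
For row 4, column 1: row 4 already has {2, 3, 4, 5, 6, 7}; that leaves 1.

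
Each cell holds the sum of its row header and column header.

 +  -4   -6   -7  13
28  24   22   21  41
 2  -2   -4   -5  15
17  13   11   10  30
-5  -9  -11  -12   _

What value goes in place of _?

-5 + 13 = 8.

8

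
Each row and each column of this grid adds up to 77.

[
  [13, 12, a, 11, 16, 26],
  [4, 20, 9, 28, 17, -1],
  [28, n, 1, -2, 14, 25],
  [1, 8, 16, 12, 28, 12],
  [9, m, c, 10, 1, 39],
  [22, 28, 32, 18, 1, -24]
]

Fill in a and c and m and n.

a = -1, c = 20, m = -2, n = 11

Row 1: 13 + 12 + 11 + 16 + 26 = 78, so its missing entry is 77 − 78 = -1.
Row 3: 28 + 1 − 2 + 14 + 25 = 66, so its missing entry is 77 − 66 = 11.
Column 2: 12 + 20 + 11 + 8 + 28 = 79, so its missing entry is 77 − 79 = -2.
Row 5: 9 − 2 + 10 + 1 + 39 = 57, so its missing entry is 77 − 57 = 20.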